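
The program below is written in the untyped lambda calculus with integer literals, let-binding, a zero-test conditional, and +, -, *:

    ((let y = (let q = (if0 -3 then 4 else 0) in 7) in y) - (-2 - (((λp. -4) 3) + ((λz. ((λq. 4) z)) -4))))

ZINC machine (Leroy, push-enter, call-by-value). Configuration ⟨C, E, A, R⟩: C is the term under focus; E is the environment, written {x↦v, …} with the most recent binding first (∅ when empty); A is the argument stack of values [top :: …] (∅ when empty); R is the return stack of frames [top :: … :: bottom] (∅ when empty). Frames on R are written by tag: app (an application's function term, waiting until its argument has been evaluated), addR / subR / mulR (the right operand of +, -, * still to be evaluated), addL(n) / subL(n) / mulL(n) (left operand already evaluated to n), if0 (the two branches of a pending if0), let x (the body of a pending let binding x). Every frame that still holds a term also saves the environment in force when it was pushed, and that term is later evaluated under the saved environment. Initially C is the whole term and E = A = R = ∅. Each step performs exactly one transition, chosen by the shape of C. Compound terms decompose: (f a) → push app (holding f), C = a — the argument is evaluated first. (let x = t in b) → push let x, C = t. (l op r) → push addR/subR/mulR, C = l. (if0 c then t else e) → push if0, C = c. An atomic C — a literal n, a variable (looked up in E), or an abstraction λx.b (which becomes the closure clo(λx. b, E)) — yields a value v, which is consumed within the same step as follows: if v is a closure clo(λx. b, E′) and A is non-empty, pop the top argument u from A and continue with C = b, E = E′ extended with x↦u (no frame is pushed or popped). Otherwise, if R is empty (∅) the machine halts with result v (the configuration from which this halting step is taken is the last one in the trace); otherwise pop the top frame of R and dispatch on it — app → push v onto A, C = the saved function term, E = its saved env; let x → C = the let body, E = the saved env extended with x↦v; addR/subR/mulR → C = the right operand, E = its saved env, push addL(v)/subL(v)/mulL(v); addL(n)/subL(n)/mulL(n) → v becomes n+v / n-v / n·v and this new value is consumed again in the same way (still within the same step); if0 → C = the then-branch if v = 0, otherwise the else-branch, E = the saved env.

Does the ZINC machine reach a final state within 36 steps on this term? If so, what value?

[0] [C=((let y = (let q = (if0 -3 then 4 else 0) in 7) in y) - (-2 - (((λp. -4) 3) + ((λz. ((λq. 4) z)) -4)))) | E=∅ | A=∅ | R=∅]
[1] [C=(let y = (let q = (if0 -3 then 4 else 0) in 7) in y) | E=∅ | A=∅ | R=[subR]]
[2] [C=(let q = (if0 -3 then 4 else 0) in 7) | E=∅ | A=∅ | R=[let y :: subR]]
[3] [C=(if0 -3 then 4 else 0) | E=∅ | A=∅ | R=[let q :: let y :: subR]]
[4] [C=-3 | E=∅ | A=∅ | R=[if0 :: let q :: let y :: subR]]
[5] [C=0 | E=∅ | A=∅ | R=[let q :: let y :: subR]]
[6] [C=7 | E={q↦0} | A=∅ | R=[let y :: subR]]
[7] [C=y | E={y↦7} | A=∅ | R=[subR]]
[8] [C=(-2 - (((λp. -4) 3) + ((λz. ((λq. 4) z)) -4))) | E=∅ | A=∅ | R=[subL(7)]]
[9] [C=-2 | E=∅ | A=∅ | R=[subR :: subL(7)]]
[10] [C=(((λp. -4) 3) + ((λz. ((λq. 4) z)) -4)) | E=∅ | A=∅ | R=[subL(-2) :: subL(7)]]
[11] [C=((λp. -4) 3) | E=∅ | A=∅ | R=[addR :: subL(-2) :: subL(7)]]
[12] [C=3 | E=∅ | A=∅ | R=[app :: addR :: subL(-2) :: subL(7)]]
[13] [C=(λp. -4) | E=∅ | A=[3] | R=[addR :: subL(-2) :: subL(7)]]
[14] [C=-4 | E={p↦3} | A=∅ | R=[addR :: subL(-2) :: subL(7)]]
[15] [C=((λz. ((λq. 4) z)) -4) | E=∅ | A=∅ | R=[addL(-4) :: subL(-2) :: subL(7)]]
[16] [C=-4 | E=∅ | A=∅ | R=[app :: addL(-4) :: subL(-2) :: subL(7)]]
[17] [C=(λz. ((λq. 4) z)) | E=∅ | A=[-4] | R=[addL(-4) :: subL(-2) :: subL(7)]]
[18] [C=((λq. 4) z) | E={z↦-4} | A=∅ | R=[addL(-4) :: subL(-2) :: subL(7)]]
[19] [C=z | E={z↦-4} | A=∅ | R=[app :: addL(-4) :: subL(-2) :: subL(7)]]
[20] [C=(λq. 4) | E={z↦-4} | A=[-4] | R=[addL(-4) :: subL(-2) :: subL(7)]]
[21] [C=4 | E={q↦-4, z↦-4} | A=∅ | R=[addL(-4) :: subL(-2) :: subL(7)]]
→ final value 9

Answer: 9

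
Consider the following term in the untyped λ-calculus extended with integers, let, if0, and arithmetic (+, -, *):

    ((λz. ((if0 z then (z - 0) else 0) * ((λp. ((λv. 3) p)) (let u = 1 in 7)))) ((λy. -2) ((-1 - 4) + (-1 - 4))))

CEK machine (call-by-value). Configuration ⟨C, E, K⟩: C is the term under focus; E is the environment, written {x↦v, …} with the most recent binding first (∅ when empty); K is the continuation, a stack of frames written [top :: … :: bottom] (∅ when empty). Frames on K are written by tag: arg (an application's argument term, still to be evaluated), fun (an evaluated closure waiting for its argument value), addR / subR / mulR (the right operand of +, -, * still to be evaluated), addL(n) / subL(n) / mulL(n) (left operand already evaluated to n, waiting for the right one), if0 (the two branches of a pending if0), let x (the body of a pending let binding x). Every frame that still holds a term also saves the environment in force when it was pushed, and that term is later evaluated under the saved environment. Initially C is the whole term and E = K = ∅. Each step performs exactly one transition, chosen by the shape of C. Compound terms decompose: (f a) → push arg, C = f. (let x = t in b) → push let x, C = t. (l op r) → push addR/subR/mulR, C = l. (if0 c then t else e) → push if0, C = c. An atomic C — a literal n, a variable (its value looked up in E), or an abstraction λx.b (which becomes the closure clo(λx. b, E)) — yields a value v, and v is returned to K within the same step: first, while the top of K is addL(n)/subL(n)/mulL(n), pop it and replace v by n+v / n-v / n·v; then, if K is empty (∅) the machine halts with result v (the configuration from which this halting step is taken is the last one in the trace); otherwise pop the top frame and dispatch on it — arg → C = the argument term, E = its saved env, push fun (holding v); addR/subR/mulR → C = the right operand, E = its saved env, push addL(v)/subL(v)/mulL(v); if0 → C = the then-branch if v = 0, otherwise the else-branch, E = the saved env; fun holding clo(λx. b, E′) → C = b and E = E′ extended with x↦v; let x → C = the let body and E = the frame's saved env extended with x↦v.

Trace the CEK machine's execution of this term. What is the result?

t=0: <C=((λz. ((if0 z then (z - 0) else 0) * ((λp. ((λv. 3) p)) (let u = 1 in 7)))) ((λy. -2) ((-1 - 4) + (-1 - 4)))), E=∅, K=∅>
t=1: <C=(λz. ((if0 z then (z - 0) else 0) * ((λp. ((λv. 3) p)) (let u = 1 in 7)))), E=∅, K=[arg]>
t=2: <C=((λy. -2) ((-1 - 4) + (-1 - 4))), E=∅, K=[fun]>
t=3: <C=(λy. -2), E=∅, K=[arg :: fun]>
t=4: <C=((-1 - 4) + (-1 - 4)), E=∅, K=[fun :: fun]>
t=5: <C=(-1 - 4), E=∅, K=[addR :: fun :: fun]>
t=6: <C=-1, E=∅, K=[subR :: addR :: fun :: fun]>
t=7: <C=4, E=∅, K=[subL(-1) :: addR :: fun :: fun]>
t=8: <C=(-1 - 4), E=∅, K=[addL(-5) :: fun :: fun]>
t=9: <C=-1, E=∅, K=[subR :: addL(-5) :: fun :: fun]>
t=10: <C=4, E=∅, K=[subL(-1) :: addL(-5) :: fun :: fun]>
t=11: <C=-2, E={y↦-10}, K=[fun]>
t=12: <C=((if0 z then (z - 0) else 0) * ((λp. ((λv. 3) p)) (let u = 1 in 7))), E={z↦-2}, K=∅>
t=13: <C=(if0 z then (z - 0) else 0), E={z↦-2}, K=[mulR]>
t=14: <C=z, E={z↦-2}, K=[if0 :: mulR]>
t=15: <C=0, E={z↦-2}, K=[mulR]>
t=16: <C=((λp. ((λv. 3) p)) (let u = 1 in 7)), E={z↦-2}, K=[mulL(0)]>
t=17: <C=(λp. ((λv. 3) p)), E={z↦-2}, K=[arg :: mulL(0)]>
t=18: <C=(let u = 1 in 7), E={z↦-2}, K=[fun :: mulL(0)]>
t=19: <C=1, E={z↦-2}, K=[let u :: fun :: mulL(0)]>
t=20: <C=7, E={u↦1, z↦-2}, K=[fun :: mulL(0)]>
t=21: <C=((λv. 3) p), E={p↦7, z↦-2}, K=[mulL(0)]>
t=22: <C=(λv. 3), E={p↦7, z↦-2}, K=[arg :: mulL(0)]>
t=23: <C=p, E={p↦7, z↦-2}, K=[fun :: mulL(0)]>
t=24: <C=3, E={v↦7, p↦7, z↦-2}, K=[mulL(0)]>
→ final value 0

Answer: 0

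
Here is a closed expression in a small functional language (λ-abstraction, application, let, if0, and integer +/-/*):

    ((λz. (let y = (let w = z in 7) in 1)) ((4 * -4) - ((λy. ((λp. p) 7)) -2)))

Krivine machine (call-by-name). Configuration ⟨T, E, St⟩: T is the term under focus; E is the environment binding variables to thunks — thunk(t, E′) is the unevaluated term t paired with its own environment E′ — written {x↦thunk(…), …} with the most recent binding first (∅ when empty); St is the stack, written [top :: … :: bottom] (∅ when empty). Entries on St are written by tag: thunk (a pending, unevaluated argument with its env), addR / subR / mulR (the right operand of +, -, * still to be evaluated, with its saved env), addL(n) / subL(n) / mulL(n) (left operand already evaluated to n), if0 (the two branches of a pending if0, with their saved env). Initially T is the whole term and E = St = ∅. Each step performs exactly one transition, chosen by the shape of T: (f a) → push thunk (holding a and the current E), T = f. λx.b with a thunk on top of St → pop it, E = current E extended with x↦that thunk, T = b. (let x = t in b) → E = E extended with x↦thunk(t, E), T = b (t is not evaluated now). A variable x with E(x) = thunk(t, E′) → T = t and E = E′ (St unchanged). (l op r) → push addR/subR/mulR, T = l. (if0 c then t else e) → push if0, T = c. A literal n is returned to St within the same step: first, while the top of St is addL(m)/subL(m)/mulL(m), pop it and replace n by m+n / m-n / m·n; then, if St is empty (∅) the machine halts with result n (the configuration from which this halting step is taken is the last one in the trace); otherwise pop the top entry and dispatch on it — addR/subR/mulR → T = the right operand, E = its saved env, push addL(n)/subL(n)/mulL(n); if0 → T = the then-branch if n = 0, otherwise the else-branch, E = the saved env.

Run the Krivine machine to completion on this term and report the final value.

Answer: 1

Derivation:
step 0: <T=((λz. (let y = (let w = z in 7) in 1)) ((4 * -4) - ((λy. ((λp. p) 7)) -2))), E=∅, St=∅>
step 1: <T=(λz. (let y = (let w = z in 7) in 1)), E=∅, St=[thunk]>
step 2: <T=(let y = (let w = z in 7) in 1), E={z↦thunk(((4 * -4) - ((λy. ((λp. p) 7)) -2)), ∅)}, St=∅>
step 3: <T=1, E={y↦thunk((let w = z in 7), {z↦thunk(((4 * -4) - ((λy. ((λp. p) 7)) -2)), ∅)}), z↦thunk(((4 * -4) - ((λy. ((λp. p) 7)) -2)), ∅)}, St=∅>
→ final value 1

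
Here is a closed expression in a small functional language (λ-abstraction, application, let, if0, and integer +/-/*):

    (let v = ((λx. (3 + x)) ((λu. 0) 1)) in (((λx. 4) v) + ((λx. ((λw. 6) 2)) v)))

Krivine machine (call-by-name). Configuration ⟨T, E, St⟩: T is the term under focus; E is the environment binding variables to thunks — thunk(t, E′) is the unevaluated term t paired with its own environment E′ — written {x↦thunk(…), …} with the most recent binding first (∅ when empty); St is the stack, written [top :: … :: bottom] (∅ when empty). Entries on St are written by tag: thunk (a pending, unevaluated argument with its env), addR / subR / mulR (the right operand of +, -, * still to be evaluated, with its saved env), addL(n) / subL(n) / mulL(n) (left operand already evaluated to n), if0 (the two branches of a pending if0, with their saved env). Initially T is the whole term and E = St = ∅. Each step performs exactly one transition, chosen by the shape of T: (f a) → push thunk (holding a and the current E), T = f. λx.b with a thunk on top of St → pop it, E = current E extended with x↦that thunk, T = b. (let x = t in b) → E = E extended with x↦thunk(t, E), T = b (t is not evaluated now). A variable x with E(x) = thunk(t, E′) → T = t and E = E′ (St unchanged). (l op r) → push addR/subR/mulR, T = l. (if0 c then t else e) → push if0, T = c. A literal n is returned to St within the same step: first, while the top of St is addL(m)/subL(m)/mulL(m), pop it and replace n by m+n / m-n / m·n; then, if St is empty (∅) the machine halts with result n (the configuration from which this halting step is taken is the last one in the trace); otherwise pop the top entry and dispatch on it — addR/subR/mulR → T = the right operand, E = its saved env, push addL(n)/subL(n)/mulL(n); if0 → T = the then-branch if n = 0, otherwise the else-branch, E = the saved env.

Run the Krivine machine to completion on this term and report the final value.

Answer: 10

Machine steps:
t=0: ⟨T=(let v = ((λx. (3 + x)) ((λu. 0) 1)) in (((λx. 4) v) + ((λx. ((λw. 6) 2)) v))); E=∅; St=∅⟩
t=1: ⟨T=(((λx. 4) v) + ((λx. ((λw. 6) 2)) v)); E={v↦thunk(((λx. (3 + x)) ((λu. 0) 1)), ∅)}; St=∅⟩
t=2: ⟨T=((λx. 4) v); E={v↦thunk(((λx. (3 + x)) ((λu. 0) 1)), ∅)}; St=[addR]⟩
t=3: ⟨T=(λx. 4); E={v↦thunk(((λx. (3 + x)) ((λu. 0) 1)), ∅)}; St=[thunk :: addR]⟩
t=4: ⟨T=4; E={x↦thunk(v, {v↦thunk(((λx. (3 + x)) ((λu. 0) 1)), ∅)}), v↦thunk(((λx. (3 + x)) ((λu. 0) 1)), ∅)}; St=[addR]⟩
t=5: ⟨T=((λx. ((λw. 6) 2)) v); E={v↦thunk(((λx. (3 + x)) ((λu. 0) 1)), ∅)}; St=[addL(4)]⟩
t=6: ⟨T=(λx. ((λw. 6) 2)); E={v↦thunk(((λx. (3 + x)) ((λu. 0) 1)), ∅)}; St=[thunk :: addL(4)]⟩
t=7: ⟨T=((λw. 6) 2); E={x↦thunk(v, {v↦thunk(((λx. (3 + x)) ((λu. 0) 1)), ∅)}), v↦thunk(((λx. (3 + x)) ((λu. 0) 1)), ∅)}; St=[addL(4)]⟩
t=8: ⟨T=(λw. 6); E={x↦thunk(v, {v↦thunk(((λx. (3 + x)) ((λu. 0) 1)), ∅)}), v↦thunk(((λx. (3 + x)) ((λu. 0) 1)), ∅)}; St=[thunk :: addL(4)]⟩
t=9: ⟨T=6; E={w↦thunk(2, {x↦thunk(v, {v↦thunk(((λx. (3 + x)) ((λu. 0) 1)), ∅)}), v↦thunk(((λx. (3 + x)) ((λu. 0) 1)), ∅)}), x↦thunk(v, {v↦thunk(((λx. (3 + x)) ((λu. 0) 1)), ∅)}), v↦thunk(((λx. (3 + x)) ((λu. 0) 1)), ∅)}; St=[addL(4)]⟩
→ final value 10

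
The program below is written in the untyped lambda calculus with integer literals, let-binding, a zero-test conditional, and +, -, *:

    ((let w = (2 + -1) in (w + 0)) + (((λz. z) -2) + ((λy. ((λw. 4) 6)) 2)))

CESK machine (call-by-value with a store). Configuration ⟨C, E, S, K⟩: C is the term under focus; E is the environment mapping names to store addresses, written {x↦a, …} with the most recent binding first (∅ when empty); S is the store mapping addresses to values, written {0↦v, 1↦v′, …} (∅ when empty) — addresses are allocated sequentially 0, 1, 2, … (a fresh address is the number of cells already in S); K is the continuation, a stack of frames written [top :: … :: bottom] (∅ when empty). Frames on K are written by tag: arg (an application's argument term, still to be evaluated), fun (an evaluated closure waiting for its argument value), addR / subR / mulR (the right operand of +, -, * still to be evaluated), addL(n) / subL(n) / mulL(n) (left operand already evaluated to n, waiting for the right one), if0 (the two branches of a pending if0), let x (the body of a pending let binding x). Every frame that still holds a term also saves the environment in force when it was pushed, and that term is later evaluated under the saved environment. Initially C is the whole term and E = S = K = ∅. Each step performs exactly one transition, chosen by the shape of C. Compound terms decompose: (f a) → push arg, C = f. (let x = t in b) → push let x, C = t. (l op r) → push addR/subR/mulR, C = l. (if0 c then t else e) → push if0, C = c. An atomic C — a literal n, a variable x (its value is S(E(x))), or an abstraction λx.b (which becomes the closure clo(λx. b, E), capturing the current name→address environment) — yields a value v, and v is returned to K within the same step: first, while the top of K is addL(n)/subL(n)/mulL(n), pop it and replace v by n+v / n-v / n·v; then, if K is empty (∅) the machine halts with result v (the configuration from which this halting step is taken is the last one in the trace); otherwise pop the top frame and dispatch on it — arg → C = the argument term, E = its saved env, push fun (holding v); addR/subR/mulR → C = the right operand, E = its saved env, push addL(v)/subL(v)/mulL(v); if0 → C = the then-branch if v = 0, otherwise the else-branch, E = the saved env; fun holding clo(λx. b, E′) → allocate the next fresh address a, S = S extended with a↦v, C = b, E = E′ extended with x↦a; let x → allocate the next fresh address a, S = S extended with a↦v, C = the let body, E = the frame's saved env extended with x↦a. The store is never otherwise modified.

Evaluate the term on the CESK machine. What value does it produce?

Answer: 3

Derivation:
t=0: ⟨C=((let w = (2 + -1) in (w + 0)) + (((λz. z) -2) + ((λy. ((λw. 4) 6)) 2))); E=∅; S=∅; K=∅⟩
t=1: ⟨C=(let w = (2 + -1) in (w + 0)); E=∅; S=∅; K=[addR]⟩
t=2: ⟨C=(2 + -1); E=∅; S=∅; K=[let w :: addR]⟩
t=3: ⟨C=2; E=∅; S=∅; K=[addR :: let w :: addR]⟩
t=4: ⟨C=-1; E=∅; S=∅; K=[addL(2) :: let w :: addR]⟩
t=5: ⟨C=(w + 0); E={w↦0}; S={0↦1}; K=[addR]⟩
t=6: ⟨C=w; E={w↦0}; S={0↦1}; K=[addR :: addR]⟩
t=7: ⟨C=0; E={w↦0}; S={0↦1}; K=[addL(1) :: addR]⟩
t=8: ⟨C=(((λz. z) -2) + ((λy. ((λw. 4) 6)) 2)); E=∅; S={0↦1}; K=[addL(1)]⟩
t=9: ⟨C=((λz. z) -2); E=∅; S={0↦1}; K=[addR :: addL(1)]⟩
t=10: ⟨C=(λz. z); E=∅; S={0↦1}; K=[arg :: addR :: addL(1)]⟩
t=11: ⟨C=-2; E=∅; S={0↦1}; K=[fun :: addR :: addL(1)]⟩
t=12: ⟨C=z; E={z↦1}; S={0↦1, 1↦-2}; K=[addR :: addL(1)]⟩
t=13: ⟨C=((λy. ((λw. 4) 6)) 2); E=∅; S={0↦1, 1↦-2}; K=[addL(-2) :: addL(1)]⟩
t=14: ⟨C=(λy. ((λw. 4) 6)); E=∅; S={0↦1, 1↦-2}; K=[arg :: addL(-2) :: addL(1)]⟩
t=15: ⟨C=2; E=∅; S={0↦1, 1↦-2}; K=[fun :: addL(-2) :: addL(1)]⟩
t=16: ⟨C=((λw. 4) 6); E={y↦2}; S={0↦1, 1↦-2, 2↦2}; K=[addL(-2) :: addL(1)]⟩
t=17: ⟨C=(λw. 4); E={y↦2}; S={0↦1, 1↦-2, 2↦2}; K=[arg :: addL(-2) :: addL(1)]⟩
t=18: ⟨C=6; E={y↦2}; S={0↦1, 1↦-2, 2↦2}; K=[fun :: addL(-2) :: addL(1)]⟩
t=19: ⟨C=4; E={w↦3, y↦2}; S={0↦1, 1↦-2, 2↦2, 3↦6}; K=[addL(-2) :: addL(1)]⟩
→ final value 3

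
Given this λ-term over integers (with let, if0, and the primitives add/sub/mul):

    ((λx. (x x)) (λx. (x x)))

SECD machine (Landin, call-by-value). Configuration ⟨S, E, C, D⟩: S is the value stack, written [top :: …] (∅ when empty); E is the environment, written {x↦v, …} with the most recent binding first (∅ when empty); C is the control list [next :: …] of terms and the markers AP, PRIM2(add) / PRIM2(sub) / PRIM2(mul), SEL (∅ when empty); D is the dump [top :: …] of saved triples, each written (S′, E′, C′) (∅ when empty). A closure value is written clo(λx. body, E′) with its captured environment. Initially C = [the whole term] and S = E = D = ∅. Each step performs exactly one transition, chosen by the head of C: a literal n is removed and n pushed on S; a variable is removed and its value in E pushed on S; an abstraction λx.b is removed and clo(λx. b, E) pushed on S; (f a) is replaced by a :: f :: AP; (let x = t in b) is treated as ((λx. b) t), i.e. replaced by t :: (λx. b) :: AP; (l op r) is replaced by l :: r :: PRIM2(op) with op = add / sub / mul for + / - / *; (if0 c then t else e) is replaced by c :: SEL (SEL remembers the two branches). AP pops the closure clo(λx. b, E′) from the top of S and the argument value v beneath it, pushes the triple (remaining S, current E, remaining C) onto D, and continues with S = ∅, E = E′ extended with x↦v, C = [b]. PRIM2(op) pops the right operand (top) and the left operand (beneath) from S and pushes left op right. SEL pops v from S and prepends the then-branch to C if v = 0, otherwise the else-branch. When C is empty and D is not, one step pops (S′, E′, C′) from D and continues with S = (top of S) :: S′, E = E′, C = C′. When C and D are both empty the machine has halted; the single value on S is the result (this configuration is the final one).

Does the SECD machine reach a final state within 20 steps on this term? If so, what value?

t=0: ⟨S=∅; E=∅; C=[((λx. (x x)) (λx. (x x)))]; D=∅⟩
t=1: ⟨S=∅; E=∅; C=[(λx. (x x)) :: (λx. (x x)) :: AP]; D=∅⟩
t=2: ⟨S=[clo(λx. (x x), ∅)]; E=∅; C=[(λx. (x x)) :: AP]; D=∅⟩
t=3: ⟨S=[clo(λx. (x x), ∅) :: clo(λx. (x x), ∅)]; E=∅; C=[AP]; D=∅⟩
t=4: ⟨S=∅; E={x↦clo(λx. (x x), ∅)}; C=[(x x)]; D=[(∅, ∅, ∅)]⟩
t=5: ⟨S=∅; E={x↦clo(λx. (x x), ∅)}; C=[x :: x :: AP]; D=[(∅, ∅, ∅)]⟩
t=6: ⟨S=[clo(λx. (x x), ∅)]; E={x↦clo(λx. (x x), ∅)}; C=[x :: AP]; D=[(∅, ∅, ∅)]⟩
t=7: ⟨S=[clo(λx. (x x), ∅) :: clo(λx. (x x), ∅)]; E={x↦clo(λx. (x x), ∅)}; C=[AP]; D=[(∅, ∅, ∅)]⟩
t=8: ⟨S=∅; E={x↦clo(λx. (x x), ∅)}; C=[(x x)]; D=[(∅, {x↦clo(λx. (x x), ∅)}, ∅) :: (∅, ∅, ∅)]⟩
t=9: ⟨S=∅; E={x↦clo(λx. (x x), ∅)}; C=[x :: x :: AP]; D=[(∅, {x↦clo(λx. (x x), ∅)}, ∅) :: (∅, ∅, ∅)]⟩
t=10: ⟨S=[clo(λx. (x x), ∅)]; E={x↦clo(λx. (x x), ∅)}; C=[x :: AP]; D=[(∅, {x↦clo(λx. (x x), ∅)}, ∅) :: (∅, ∅, ∅)]⟩
t=11: ⟨S=[clo(λx. (x x), ∅) :: clo(λx. (x x), ∅)]; E={x↦clo(λx. (x x), ∅)}; C=[AP]; D=[(∅, {x↦clo(λx. (x x), ∅)}, ∅) :: (∅, ∅, ∅)]⟩
t=12: ⟨S=∅; E={x↦clo(λx. (x x), ∅)}; C=[(x x)]; D=[(∅, {x↦clo(λx. (x x), ∅)}, ∅) :: (∅, {x↦clo(λx. (x x), ∅)}, ∅) :: (∅, ∅, ∅)]⟩
t=13: ⟨S=∅; E={x↦clo(λx. (x x), ∅)}; C=[x :: x :: AP]; D=[(∅, {x↦clo(λx. (x x), ∅)}, ∅) :: (∅, {x↦clo(λx. (x x), ∅)}, ∅) :: (∅, ∅, ∅)]⟩
t=14: ⟨S=[clo(λx. (x x), ∅)]; E={x↦clo(λx. (x x), ∅)}; C=[x :: AP]; D=[(∅, {x↦clo(λx. (x x), ∅)}, ∅) :: (∅, {x↦clo(λx. (x x), ∅)}, ∅) :: (∅, ∅, ∅)]⟩
t=15: ⟨S=[clo(λx. (x x), ∅) :: clo(λx. (x x), ∅)]; E={x↦clo(λx. (x x), ∅)}; C=[AP]; D=[(∅, {x↦clo(λx. (x x), ∅)}, ∅) :: (∅, {x↦clo(λx. (x x), ∅)}, ∅) :: (∅, ∅, ∅)]⟩
t=16: ⟨S=∅; E={x↦clo(λx. (x x), ∅)}; C=[(x x)]; D=[(∅, {x↦clo(λx. (x x), ∅)}, ∅) :: (∅, {x↦clo(λx. (x x), ∅)}, ∅) :: (∅, {x↦clo(λx. (x x), ∅)}, ∅) :: (∅, ∅, ∅)]⟩
t=17: ⟨S=∅; E={x↦clo(λx. (x x), ∅)}; C=[x :: x :: AP]; D=[(∅, {x↦clo(λx. (x x), ∅)}, ∅) :: (∅, {x↦clo(λx. (x x), ∅)}, ∅) :: (∅, {x↦clo(λx. (x x), ∅)}, ∅) :: (∅, ∅, ∅)]⟩
t=18: ⟨S=[clo(λx. (x x), ∅)]; E={x↦clo(λx. (x x), ∅)}; C=[x :: AP]; D=[(∅, {x↦clo(λx. (x x), ∅)}, ∅) :: (∅, {x↦clo(λx. (x x), ∅)}, ∅) :: (∅, {x↦clo(λx. (x x), ∅)}, ∅) :: (∅, ∅, ∅)]⟩
t=19: ⟨S=[clo(λx. (x x), ∅) :: clo(λx. (x x), ∅)]; E={x↦clo(λx. (x x), ∅)}; C=[AP]; D=[(∅, {x↦clo(λx. (x x), ∅)}, ∅) :: (∅, {x↦clo(λx. (x x), ∅)}, ∅) :: (∅, {x↦clo(λx. (x x), ∅)}, ∅) :: (∅, ∅, ∅)]⟩
t=20: ⟨S=∅; E={x↦clo(λx. (x x), ∅)}; C=[(x x)]; D=[(∅, {x↦clo(λx. (x x), ∅)}, ∅) :: (∅, {x↦clo(λx. (x x), ∅)}, ∅) :: (∅, {x↦clo(λx. (x x), ∅)}, ∅) :: (∅, {x↦clo(λx. (x x), ∅)}, ∅) :: (∅, ∅, ∅)]⟩
→ 20 transitions taken and the configuration is still not final: no result within 20 steps

Answer: DIVERGES (no final state within 20 steps)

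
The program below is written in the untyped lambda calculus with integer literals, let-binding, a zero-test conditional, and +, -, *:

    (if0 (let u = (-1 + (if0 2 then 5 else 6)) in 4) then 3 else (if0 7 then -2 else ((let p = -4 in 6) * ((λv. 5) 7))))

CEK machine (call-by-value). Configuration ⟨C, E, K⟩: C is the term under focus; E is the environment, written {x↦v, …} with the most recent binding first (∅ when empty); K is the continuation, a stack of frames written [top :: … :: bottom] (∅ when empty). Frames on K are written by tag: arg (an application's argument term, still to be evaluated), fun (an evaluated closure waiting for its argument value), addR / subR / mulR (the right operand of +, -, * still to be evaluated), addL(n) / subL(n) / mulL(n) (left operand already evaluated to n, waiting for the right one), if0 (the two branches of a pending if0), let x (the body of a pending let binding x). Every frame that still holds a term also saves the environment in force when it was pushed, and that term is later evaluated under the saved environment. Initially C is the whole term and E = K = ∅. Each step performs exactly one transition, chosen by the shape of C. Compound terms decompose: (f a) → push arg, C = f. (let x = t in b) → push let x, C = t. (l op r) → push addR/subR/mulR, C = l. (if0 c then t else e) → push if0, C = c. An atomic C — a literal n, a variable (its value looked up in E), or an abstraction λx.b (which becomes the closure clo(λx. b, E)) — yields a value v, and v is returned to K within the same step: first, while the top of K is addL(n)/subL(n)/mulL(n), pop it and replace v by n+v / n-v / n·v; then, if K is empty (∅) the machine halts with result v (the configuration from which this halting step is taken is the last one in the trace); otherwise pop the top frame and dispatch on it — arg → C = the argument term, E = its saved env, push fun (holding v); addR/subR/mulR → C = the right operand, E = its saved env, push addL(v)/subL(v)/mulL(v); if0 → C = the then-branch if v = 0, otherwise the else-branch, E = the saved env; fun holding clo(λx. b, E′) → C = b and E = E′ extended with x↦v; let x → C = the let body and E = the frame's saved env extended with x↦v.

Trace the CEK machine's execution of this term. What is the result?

Answer: 30

Execution trace:
0. [C=(if0 (let u = (-1 + (if0 2 then 5 else 6)) in 4) then 3 else (if0 7 then -2 else ((let p = -4 in 6) * ((λv. 5) 7)))) | E=∅ | K=∅]
1. [C=(let u = (-1 + (if0 2 then 5 else 6)) in 4) | E=∅ | K=[if0]]
2. [C=(-1 + (if0 2 then 5 else 6)) | E=∅ | K=[let u :: if0]]
3. [C=-1 | E=∅ | K=[addR :: let u :: if0]]
4. [C=(if0 2 then 5 else 6) | E=∅ | K=[addL(-1) :: let u :: if0]]
5. [C=2 | E=∅ | K=[if0 :: addL(-1) :: let u :: if0]]
6. [C=6 | E=∅ | K=[addL(-1) :: let u :: if0]]
7. [C=4 | E={u↦5} | K=[if0]]
8. [C=(if0 7 then -2 else ((let p = -4 in 6) * ((λv. 5) 7))) | E=∅ | K=∅]
9. [C=7 | E=∅ | K=[if0]]
10. [C=((let p = -4 in 6) * ((λv. 5) 7)) | E=∅ | K=∅]
11. [C=(let p = -4 in 6) | E=∅ | K=[mulR]]
12. [C=-4 | E=∅ | K=[let p :: mulR]]
13. [C=6 | E={p↦-4} | K=[mulR]]
14. [C=((λv. 5) 7) | E=∅ | K=[mulL(6)]]
15. [C=(λv. 5) | E=∅ | K=[arg :: mulL(6)]]
16. [C=7 | E=∅ | K=[fun :: mulL(6)]]
17. [C=5 | E={v↦7} | K=[mulL(6)]]
→ final value 30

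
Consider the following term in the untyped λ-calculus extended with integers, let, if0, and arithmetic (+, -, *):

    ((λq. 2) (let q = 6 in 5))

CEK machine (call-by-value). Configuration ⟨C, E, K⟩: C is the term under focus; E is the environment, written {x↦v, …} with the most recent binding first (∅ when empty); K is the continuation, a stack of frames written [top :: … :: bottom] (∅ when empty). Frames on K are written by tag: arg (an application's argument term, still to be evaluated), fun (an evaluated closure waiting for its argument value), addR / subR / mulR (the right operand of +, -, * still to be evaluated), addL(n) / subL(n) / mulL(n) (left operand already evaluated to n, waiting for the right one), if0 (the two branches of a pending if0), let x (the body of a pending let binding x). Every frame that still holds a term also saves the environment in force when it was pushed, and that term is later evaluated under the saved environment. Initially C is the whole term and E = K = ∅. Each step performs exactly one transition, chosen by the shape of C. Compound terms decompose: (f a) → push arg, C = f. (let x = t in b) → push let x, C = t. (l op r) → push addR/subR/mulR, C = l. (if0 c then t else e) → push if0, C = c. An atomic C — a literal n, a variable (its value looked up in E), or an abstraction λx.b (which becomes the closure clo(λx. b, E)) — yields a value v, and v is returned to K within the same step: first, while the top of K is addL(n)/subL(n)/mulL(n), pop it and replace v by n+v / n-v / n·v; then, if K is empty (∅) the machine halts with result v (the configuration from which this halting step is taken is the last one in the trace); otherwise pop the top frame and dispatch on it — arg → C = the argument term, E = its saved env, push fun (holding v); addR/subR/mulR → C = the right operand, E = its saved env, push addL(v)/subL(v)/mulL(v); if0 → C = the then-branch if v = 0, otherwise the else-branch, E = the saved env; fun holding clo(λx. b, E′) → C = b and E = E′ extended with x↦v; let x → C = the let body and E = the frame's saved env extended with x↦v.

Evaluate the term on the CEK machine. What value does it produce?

0. <C=((λq. 2) (let q = 6 in 5)), E=∅, K=∅>
1. <C=(λq. 2), E=∅, K=[arg]>
2. <C=(let q = 6 in 5), E=∅, K=[fun]>
3. <C=6, E=∅, K=[let q :: fun]>
4. <C=5, E={q↦6}, K=[fun]>
5. <C=2, E={q↦5}, K=∅>
→ final value 2

Answer: 2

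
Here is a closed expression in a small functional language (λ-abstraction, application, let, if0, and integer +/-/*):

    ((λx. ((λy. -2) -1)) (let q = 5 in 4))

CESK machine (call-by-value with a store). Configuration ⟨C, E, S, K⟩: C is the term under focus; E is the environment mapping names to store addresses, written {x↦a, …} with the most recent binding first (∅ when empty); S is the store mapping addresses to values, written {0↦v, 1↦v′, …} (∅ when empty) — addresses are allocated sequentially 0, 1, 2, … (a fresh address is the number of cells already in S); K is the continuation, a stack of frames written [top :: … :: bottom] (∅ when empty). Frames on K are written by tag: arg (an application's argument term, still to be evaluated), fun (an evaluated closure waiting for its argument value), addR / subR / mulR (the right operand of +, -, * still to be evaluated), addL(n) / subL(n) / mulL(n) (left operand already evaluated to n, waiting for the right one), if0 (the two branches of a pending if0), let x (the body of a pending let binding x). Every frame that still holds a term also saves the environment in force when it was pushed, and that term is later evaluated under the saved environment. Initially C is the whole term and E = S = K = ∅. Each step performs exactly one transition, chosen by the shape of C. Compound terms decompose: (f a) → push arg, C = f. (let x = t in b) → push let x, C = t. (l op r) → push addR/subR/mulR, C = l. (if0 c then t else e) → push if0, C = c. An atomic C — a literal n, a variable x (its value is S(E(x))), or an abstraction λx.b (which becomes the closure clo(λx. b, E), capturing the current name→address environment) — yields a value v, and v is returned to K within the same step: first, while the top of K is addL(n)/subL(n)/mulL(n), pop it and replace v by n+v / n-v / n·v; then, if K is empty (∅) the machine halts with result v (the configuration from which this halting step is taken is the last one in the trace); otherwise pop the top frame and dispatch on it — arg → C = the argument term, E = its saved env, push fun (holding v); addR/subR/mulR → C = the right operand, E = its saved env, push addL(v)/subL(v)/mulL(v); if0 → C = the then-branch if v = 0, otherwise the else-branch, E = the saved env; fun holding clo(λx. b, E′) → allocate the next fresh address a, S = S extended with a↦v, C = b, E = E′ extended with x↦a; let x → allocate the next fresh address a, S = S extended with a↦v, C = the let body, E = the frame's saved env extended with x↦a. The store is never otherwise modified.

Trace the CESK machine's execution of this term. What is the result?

Answer: -2

Machine steps:
t=0: ⟨C=((λx. ((λy. -2) -1)) (let q = 5 in 4)); E=∅; S=∅; K=∅⟩
t=1: ⟨C=(λx. ((λy. -2) -1)); E=∅; S=∅; K=[arg]⟩
t=2: ⟨C=(let q = 5 in 4); E=∅; S=∅; K=[fun]⟩
t=3: ⟨C=5; E=∅; S=∅; K=[let q :: fun]⟩
t=4: ⟨C=4; E={q↦0}; S={0↦5}; K=[fun]⟩
t=5: ⟨C=((λy. -2) -1); E={x↦1}; S={0↦5, 1↦4}; K=∅⟩
t=6: ⟨C=(λy. -2); E={x↦1}; S={0↦5, 1↦4}; K=[arg]⟩
t=7: ⟨C=-1; E={x↦1}; S={0↦5, 1↦4}; K=[fun]⟩
t=8: ⟨C=-2; E={y↦2, x↦1}; S={0↦5, 1↦4, 2↦-1}; K=∅⟩
→ final value -2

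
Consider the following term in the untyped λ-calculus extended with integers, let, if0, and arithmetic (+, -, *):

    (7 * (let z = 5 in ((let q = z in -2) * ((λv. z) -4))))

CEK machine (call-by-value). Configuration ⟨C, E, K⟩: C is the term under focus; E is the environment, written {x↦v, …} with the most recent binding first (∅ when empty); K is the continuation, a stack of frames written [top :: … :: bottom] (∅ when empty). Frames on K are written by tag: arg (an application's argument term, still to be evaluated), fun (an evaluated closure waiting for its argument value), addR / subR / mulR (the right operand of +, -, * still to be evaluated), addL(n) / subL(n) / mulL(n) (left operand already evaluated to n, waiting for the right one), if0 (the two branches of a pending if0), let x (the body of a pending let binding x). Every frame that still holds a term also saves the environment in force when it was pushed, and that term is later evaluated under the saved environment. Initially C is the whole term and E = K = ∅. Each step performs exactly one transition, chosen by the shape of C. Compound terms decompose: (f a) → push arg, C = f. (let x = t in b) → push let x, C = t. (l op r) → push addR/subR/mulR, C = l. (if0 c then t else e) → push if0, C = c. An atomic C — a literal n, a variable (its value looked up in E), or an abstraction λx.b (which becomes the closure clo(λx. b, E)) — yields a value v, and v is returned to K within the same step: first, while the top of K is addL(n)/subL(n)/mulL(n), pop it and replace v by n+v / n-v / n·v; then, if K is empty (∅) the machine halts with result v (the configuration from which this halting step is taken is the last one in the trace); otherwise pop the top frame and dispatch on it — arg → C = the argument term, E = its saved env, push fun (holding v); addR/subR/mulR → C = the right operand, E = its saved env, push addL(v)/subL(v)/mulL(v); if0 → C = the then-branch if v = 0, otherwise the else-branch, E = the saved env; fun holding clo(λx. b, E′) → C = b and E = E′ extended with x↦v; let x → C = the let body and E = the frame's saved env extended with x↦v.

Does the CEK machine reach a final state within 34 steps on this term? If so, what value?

t=0: [C=(7 * (let z = 5 in ((let q = z in -2) * ((λv. z) -4)))) | E=∅ | K=∅]
t=1: [C=7 | E=∅ | K=[mulR]]
t=2: [C=(let z = 5 in ((let q = z in -2) * ((λv. z) -4))) | E=∅ | K=[mulL(7)]]
t=3: [C=5 | E=∅ | K=[let z :: mulL(7)]]
t=4: [C=((let q = z in -2) * ((λv. z) -4)) | E={z↦5} | K=[mulL(7)]]
t=5: [C=(let q = z in -2) | E={z↦5} | K=[mulR :: mulL(7)]]
t=6: [C=z | E={z↦5} | K=[let q :: mulR :: mulL(7)]]
t=7: [C=-2 | E={q↦5, z↦5} | K=[mulR :: mulL(7)]]
t=8: [C=((λv. z) -4) | E={z↦5} | K=[mulL(-2) :: mulL(7)]]
t=9: [C=(λv. z) | E={z↦5} | K=[arg :: mulL(-2) :: mulL(7)]]
t=10: [C=-4 | E={z↦5} | K=[fun :: mulL(-2) :: mulL(7)]]
t=11: [C=z | E={v↦-4, z↦5} | K=[mulL(-2) :: mulL(7)]]
→ final value -70

Answer: -70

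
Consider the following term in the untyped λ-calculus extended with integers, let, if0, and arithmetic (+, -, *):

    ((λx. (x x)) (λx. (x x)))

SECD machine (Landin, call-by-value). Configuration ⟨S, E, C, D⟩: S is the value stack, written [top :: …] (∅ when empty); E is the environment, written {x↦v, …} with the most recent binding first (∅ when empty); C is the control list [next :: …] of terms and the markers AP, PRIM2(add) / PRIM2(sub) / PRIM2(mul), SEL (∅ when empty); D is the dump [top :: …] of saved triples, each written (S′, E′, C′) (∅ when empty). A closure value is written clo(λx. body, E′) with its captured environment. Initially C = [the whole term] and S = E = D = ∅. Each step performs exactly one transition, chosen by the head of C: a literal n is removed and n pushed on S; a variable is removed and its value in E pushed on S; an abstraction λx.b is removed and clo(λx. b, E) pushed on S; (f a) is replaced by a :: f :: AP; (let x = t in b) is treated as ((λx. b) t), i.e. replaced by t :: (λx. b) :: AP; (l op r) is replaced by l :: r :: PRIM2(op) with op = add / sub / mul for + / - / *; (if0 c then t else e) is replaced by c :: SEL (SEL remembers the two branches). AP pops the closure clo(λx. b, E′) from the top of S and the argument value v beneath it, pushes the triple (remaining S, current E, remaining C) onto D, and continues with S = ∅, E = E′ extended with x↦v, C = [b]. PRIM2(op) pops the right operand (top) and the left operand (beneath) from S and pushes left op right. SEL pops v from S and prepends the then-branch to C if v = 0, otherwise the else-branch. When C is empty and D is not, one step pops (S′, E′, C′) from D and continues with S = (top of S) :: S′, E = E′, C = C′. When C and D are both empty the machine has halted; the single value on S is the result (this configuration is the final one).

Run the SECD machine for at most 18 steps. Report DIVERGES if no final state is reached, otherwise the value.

Answer: DIVERGES (no final state within 18 steps)

Derivation:
[0] [S=∅ | E=∅ | C=[((λx. (x x)) (λx. (x x)))] | D=∅]
[1] [S=∅ | E=∅ | C=[(λx. (x x)) :: (λx. (x x)) :: AP] | D=∅]
[2] [S=[clo(λx. (x x), ∅)] | E=∅ | C=[(λx. (x x)) :: AP] | D=∅]
[3] [S=[clo(λx. (x x), ∅) :: clo(λx. (x x), ∅)] | E=∅ | C=[AP] | D=∅]
[4] [S=∅ | E={x↦clo(λx. (x x), ∅)} | C=[(x x)] | D=[(∅, ∅, ∅)]]
[5] [S=∅ | E={x↦clo(λx. (x x), ∅)} | C=[x :: x :: AP] | D=[(∅, ∅, ∅)]]
[6] [S=[clo(λx. (x x), ∅)] | E={x↦clo(λx. (x x), ∅)} | C=[x :: AP] | D=[(∅, ∅, ∅)]]
[7] [S=[clo(λx. (x x), ∅) :: clo(λx. (x x), ∅)] | E={x↦clo(λx. (x x), ∅)} | C=[AP] | D=[(∅, ∅, ∅)]]
[8] [S=∅ | E={x↦clo(λx. (x x), ∅)} | C=[(x x)] | D=[(∅, {x↦clo(λx. (x x), ∅)}, ∅) :: (∅, ∅, ∅)]]
[9] [S=∅ | E={x↦clo(λx. (x x), ∅)} | C=[x :: x :: AP] | D=[(∅, {x↦clo(λx. (x x), ∅)}, ∅) :: (∅, ∅, ∅)]]
[10] [S=[clo(λx. (x x), ∅)] | E={x↦clo(λx. (x x), ∅)} | C=[x :: AP] | D=[(∅, {x↦clo(λx. (x x), ∅)}, ∅) :: (∅, ∅, ∅)]]
[11] [S=[clo(λx. (x x), ∅) :: clo(λx. (x x), ∅)] | E={x↦clo(λx. (x x), ∅)} | C=[AP] | D=[(∅, {x↦clo(λx. (x x), ∅)}, ∅) :: (∅, ∅, ∅)]]
[12] [S=∅ | E={x↦clo(λx. (x x), ∅)} | C=[(x x)] | D=[(∅, {x↦clo(λx. (x x), ∅)}, ∅) :: (∅, {x↦clo(λx. (x x), ∅)}, ∅) :: (∅, ∅, ∅)]]
[13] [S=∅ | E={x↦clo(λx. (x x), ∅)} | C=[x :: x :: AP] | D=[(∅, {x↦clo(λx. (x x), ∅)}, ∅) :: (∅, {x↦clo(λx. (x x), ∅)}, ∅) :: (∅, ∅, ∅)]]
[14] [S=[clo(λx. (x x), ∅)] | E={x↦clo(λx. (x x), ∅)} | C=[x :: AP] | D=[(∅, {x↦clo(λx. (x x), ∅)}, ∅) :: (∅, {x↦clo(λx. (x x), ∅)}, ∅) :: (∅, ∅, ∅)]]
[15] [S=[clo(λx. (x x), ∅) :: clo(λx. (x x), ∅)] | E={x↦clo(λx. (x x), ∅)} | C=[AP] | D=[(∅, {x↦clo(λx. (x x), ∅)}, ∅) :: (∅, {x↦clo(λx. (x x), ∅)}, ∅) :: (∅, ∅, ∅)]]
[16] [S=∅ | E={x↦clo(λx. (x x), ∅)} | C=[(x x)] | D=[(∅, {x↦clo(λx. (x x), ∅)}, ∅) :: (∅, {x↦clo(λx. (x x), ∅)}, ∅) :: (∅, {x↦clo(λx. (x x), ∅)}, ∅) :: (∅, ∅, ∅)]]
[17] [S=∅ | E={x↦clo(λx. (x x), ∅)} | C=[x :: x :: AP] | D=[(∅, {x↦clo(λx. (x x), ∅)}, ∅) :: (∅, {x↦clo(λx. (x x), ∅)}, ∅) :: (∅, {x↦clo(λx. (x x), ∅)}, ∅) :: (∅, ∅, ∅)]]
[18] [S=[clo(λx. (x x), ∅)] | E={x↦clo(λx. (x x), ∅)} | C=[x :: AP] | D=[(∅, {x↦clo(λx. (x x), ∅)}, ∅) :: (∅, {x↦clo(λx. (x x), ∅)}, ∅) :: (∅, {x↦clo(λx. (x x), ∅)}, ∅) :: (∅, ∅, ∅)]]
→ 18 transitions taken and the configuration is still not final: no result within 18 steps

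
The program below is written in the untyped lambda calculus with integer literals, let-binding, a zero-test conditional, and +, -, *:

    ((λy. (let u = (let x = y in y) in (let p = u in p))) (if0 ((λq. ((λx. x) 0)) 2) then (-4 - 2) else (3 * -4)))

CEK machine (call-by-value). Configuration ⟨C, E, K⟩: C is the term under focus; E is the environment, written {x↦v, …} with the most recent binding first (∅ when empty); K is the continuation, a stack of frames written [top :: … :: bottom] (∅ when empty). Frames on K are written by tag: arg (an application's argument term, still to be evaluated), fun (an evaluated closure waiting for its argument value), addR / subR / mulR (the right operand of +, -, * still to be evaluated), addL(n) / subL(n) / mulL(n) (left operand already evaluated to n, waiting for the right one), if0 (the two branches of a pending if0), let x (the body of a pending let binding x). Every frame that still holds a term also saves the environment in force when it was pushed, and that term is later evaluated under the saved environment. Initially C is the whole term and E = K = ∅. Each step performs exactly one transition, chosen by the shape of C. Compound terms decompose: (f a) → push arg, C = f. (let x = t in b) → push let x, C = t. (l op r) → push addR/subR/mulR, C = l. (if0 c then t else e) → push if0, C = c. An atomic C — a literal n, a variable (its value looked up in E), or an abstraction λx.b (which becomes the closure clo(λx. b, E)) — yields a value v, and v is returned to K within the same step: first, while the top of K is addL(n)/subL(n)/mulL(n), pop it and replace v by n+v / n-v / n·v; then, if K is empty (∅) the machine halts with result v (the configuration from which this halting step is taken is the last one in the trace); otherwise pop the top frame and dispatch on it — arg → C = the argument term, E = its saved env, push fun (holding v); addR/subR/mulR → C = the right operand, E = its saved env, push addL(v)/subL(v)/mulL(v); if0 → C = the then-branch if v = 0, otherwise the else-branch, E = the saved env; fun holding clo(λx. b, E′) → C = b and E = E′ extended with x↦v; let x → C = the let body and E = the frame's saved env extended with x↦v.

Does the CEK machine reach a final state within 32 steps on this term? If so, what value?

Answer: -6

Machine steps:
[0] <C=((λy. (let u = (let x = y in y) in (let p = u in p))) (if0 ((λq. ((λx. x) 0)) 2) then (-4 - 2) else (3 * -4))), E=∅, K=∅>
[1] <C=(λy. (let u = (let x = y in y) in (let p = u in p))), E=∅, K=[arg]>
[2] <C=(if0 ((λq. ((λx. x) 0)) 2) then (-4 - 2) else (3 * -4)), E=∅, K=[fun]>
[3] <C=((λq. ((λx. x) 0)) 2), E=∅, K=[if0 :: fun]>
[4] <C=(λq. ((λx. x) 0)), E=∅, K=[arg :: if0 :: fun]>
[5] <C=2, E=∅, K=[fun :: if0 :: fun]>
[6] <C=((λx. x) 0), E={q↦2}, K=[if0 :: fun]>
[7] <C=(λx. x), E={q↦2}, K=[arg :: if0 :: fun]>
[8] <C=0, E={q↦2}, K=[fun :: if0 :: fun]>
[9] <C=x, E={x↦0, q↦2}, K=[if0 :: fun]>
[10] <C=(-4 - 2), E=∅, K=[fun]>
[11] <C=-4, E=∅, K=[subR :: fun]>
[12] <C=2, E=∅, K=[subL(-4) :: fun]>
[13] <C=(let u = (let x = y in y) in (let p = u in p)), E={y↦-6}, K=∅>
[14] <C=(let x = y in y), E={y↦-6}, K=[let u]>
[15] <C=y, E={y↦-6}, K=[let x :: let u]>
[16] <C=y, E={x↦-6, y↦-6}, K=[let u]>
[17] <C=(let p = u in p), E={u↦-6, y↦-6}, K=∅>
[18] <C=u, E={u↦-6, y↦-6}, K=[let p]>
[19] <C=p, E={p↦-6, u↦-6, y↦-6}, K=∅>
→ final value -6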